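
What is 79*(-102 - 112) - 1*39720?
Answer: -56626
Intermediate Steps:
79*(-102 - 112) - 1*39720 = 79*(-214) - 39720 = -16906 - 39720 = -56626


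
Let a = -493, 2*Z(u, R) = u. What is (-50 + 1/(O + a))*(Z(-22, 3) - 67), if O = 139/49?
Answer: 15612337/4003 ≈ 3900.2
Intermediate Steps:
Z(u, R) = u/2
O = 139/49 (O = 139*(1/49) = 139/49 ≈ 2.8367)
(-50 + 1/(O + a))*(Z(-22, 3) - 67) = (-50 + 1/(139/49 - 493))*((1/2)*(-22) - 67) = (-50 + 1/(-24018/49))*(-11 - 67) = (-50 - 49/24018)*(-78) = -1200949/24018*(-78) = 15612337/4003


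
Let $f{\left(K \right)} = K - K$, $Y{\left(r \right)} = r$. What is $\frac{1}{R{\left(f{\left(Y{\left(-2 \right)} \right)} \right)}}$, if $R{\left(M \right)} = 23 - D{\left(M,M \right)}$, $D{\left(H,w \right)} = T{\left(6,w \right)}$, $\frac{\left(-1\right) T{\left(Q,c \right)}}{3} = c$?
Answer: $\frac{1}{23} \approx 0.043478$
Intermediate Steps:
$T{\left(Q,c \right)} = - 3 c$
$D{\left(H,w \right)} = - 3 w$
$f{\left(K \right)} = 0$
$R{\left(M \right)} = 23 + 3 M$ ($R{\left(M \right)} = 23 - - 3 M = 23 + 3 M$)
$\frac{1}{R{\left(f{\left(Y{\left(-2 \right)} \right)} \right)}} = \frac{1}{23 + 3 \cdot 0} = \frac{1}{23 + 0} = \frac{1}{23}$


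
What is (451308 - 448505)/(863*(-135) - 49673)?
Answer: -2803/166178 ≈ -0.016867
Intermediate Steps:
(451308 - 448505)/(863*(-135) - 49673) = 2803/(-116505 - 49673) = 2803/(-166178) = 2803*(-1/166178) = -2803/166178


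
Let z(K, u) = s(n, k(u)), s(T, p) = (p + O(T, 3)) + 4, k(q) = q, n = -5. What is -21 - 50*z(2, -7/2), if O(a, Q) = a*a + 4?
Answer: -1496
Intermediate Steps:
O(a, Q) = 4 + a² (O(a, Q) = a² + 4 = 4 + a²)
s(T, p) = 8 + p + T² (s(T, p) = (p + (4 + T²)) + 4 = (4 + p + T²) + 4 = 8 + p + T²)
z(K, u) = 33 + u (z(K, u) = 8 + u + (-5)² = 8 + u + 25 = 33 + u)
-21 - 50*z(2, -7/2) = -21 - 50*(33 - 7/2) = -21 - 50*59/2 = -21 - 1475 = -1496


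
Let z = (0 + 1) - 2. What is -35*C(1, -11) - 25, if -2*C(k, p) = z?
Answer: -85/2 ≈ -42.500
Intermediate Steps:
z = -1 (z = 1 - 2 = -1)
C(k, p) = ½ (C(k, p) = -½*(-1) = ½)
-35*C(1, -11) - 25 = -35*½ - 25 = -35/2 - 25 = -85/2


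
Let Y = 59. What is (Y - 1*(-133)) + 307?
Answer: 499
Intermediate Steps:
(Y - 1*(-133)) + 307 = (59 - 1*(-133)) + 307 = (59 + 133) + 307 = 192 + 307 = 499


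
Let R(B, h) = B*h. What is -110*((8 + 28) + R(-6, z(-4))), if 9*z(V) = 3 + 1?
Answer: -11000/3 ≈ -3666.7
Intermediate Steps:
z(V) = 4/9 (z(V) = (3 + 1)/9 = (⅑)*4 = 4/9)
-110*((8 + 28) + R(-6, z(-4))) = -110*((8 + 28) - 6*4/9) = -110*(36 - 8/3) = -110*100/3 = -11000/3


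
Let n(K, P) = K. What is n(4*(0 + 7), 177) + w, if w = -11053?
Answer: -11025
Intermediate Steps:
n(4*(0 + 7), 177) + w = 4*(0 + 7) - 11053 = 4*7 - 11053 = 28 - 11053 = -11025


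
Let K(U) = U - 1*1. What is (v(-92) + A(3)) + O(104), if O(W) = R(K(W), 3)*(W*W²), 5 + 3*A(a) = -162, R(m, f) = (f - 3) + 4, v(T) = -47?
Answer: 13498060/3 ≈ 4.4994e+6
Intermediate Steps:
K(U) = -1 + U (K(U) = U - 1 = -1 + U)
R(m, f) = 1 + f (R(m, f) = (-3 + f) + 4 = 1 + f)
A(a) = -167/3 (A(a) = -5/3 + (⅓)*(-162) = -5/3 - 54 = -167/3)
O(W) = 4*W³ (O(W) = (1 + 3)*(W*W²) = 4*W³)
(v(-92) + A(3)) + O(104) = (-47 - 167/3) + 4*104³ = -308/3 + 4*1124864 = -308/3 + 4499456 = 13498060/3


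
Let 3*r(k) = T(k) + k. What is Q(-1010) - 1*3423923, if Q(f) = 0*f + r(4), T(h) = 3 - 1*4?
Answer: -3423922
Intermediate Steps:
T(h) = -1 (T(h) = 3 - 4 = -1)
r(k) = -⅓ + k/3 (r(k) = (-1 + k)/3 = -⅓ + k/3)
Q(f) = 1 (Q(f) = 0*f + (-⅓ + (⅓)*4) = 0 + (-⅓ + 4/3) = 0 + 1 = 1)
Q(-1010) - 1*3423923 = 1 - 1*3423923 = 1 - 3423923 = -3423922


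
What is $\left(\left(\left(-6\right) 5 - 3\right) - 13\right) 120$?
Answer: $-5520$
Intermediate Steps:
$\left(\left(\left(-6\right) 5 - 3\right) - 13\right) 120 = \left(\left(-30 - 3\right) - 13\right) 120 = \left(-33 - 13\right) 120 = \left(-46\right) 120 = -5520$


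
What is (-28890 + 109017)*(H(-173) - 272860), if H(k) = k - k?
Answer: -21863453220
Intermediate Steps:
H(k) = 0
(-28890 + 109017)*(H(-173) - 272860) = (-28890 + 109017)*(0 - 272860) = 80127*(-272860) = -21863453220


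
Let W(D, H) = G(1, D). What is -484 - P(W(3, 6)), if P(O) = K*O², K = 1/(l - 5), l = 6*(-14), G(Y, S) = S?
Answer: -43067/89 ≈ -483.90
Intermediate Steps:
W(D, H) = D
l = -84
K = -1/89 (K = 1/(-84 - 5) = 1/(-89) = -1/89 ≈ -0.011236)
P(O) = -O²/89
-484 - P(W(3, 6)) = -484 - (-1)*3²/89 = -484 - (-1)*9/89 = -484 - 1*(-9/89) = -484 + 9/89 = -43067/89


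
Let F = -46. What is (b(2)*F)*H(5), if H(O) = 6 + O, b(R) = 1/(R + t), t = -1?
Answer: -506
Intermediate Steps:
b(R) = 1/(-1 + R) (b(R) = 1/(R - 1) = 1/(-1 + R))
(b(2)*F)*H(5) = (-46/(-1 + 2))*(6 + 5) = (-46/1)*11 = (1*(-46))*11 = -46*11 = -506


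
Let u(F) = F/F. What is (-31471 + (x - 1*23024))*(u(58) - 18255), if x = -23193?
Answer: 1418116752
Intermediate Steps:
u(F) = 1
(-31471 + (x - 1*23024))*(u(58) - 18255) = (-31471 + (-23193 - 1*23024))*(1 - 18255) = (-31471 + (-23193 - 23024))*(-18254) = (-31471 - 46217)*(-18254) = -77688*(-18254) = 1418116752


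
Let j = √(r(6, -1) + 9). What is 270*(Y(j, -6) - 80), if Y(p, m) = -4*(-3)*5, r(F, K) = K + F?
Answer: -5400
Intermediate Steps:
r(F, K) = F + K
j = √14 (j = √((6 - 1) + 9) = √(5 + 9) = √14 ≈ 3.7417)
Y(p, m) = 60 (Y(p, m) = 12*5 = 60)
270*(Y(j, -6) - 80) = 270*(60 - 80) = 270*(-20) = -5400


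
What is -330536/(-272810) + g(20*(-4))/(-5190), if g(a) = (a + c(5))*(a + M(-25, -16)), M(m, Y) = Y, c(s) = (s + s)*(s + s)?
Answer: 37321284/23598065 ≈ 1.5815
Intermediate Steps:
c(s) = 4*s² (c(s) = (2*s)*(2*s) = 4*s²)
g(a) = (-16 + a)*(100 + a) (g(a) = (a + 4*5²)*(a - 16) = (a + 4*25)*(-16 + a) = (a + 100)*(-16 + a) = (100 + a)*(-16 + a) = (-16 + a)*(100 + a))
-330536/(-272810) + g(20*(-4))/(-5190) = -330536/(-272810) + (-1600 + (20*(-4))² + 84*(20*(-4)))/(-5190) = -330536*(-1/272810) + (-1600 + (-80)² + 84*(-80))*(-1/5190) = 165268/136405 + (-1600 + 6400 - 6720)*(-1/5190) = 165268/136405 - 1920*(-1/5190) = 165268/136405 + 64/173 = 37321284/23598065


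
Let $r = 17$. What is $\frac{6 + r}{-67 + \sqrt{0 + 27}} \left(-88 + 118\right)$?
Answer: $- \frac{1005}{97} - \frac{45 \sqrt{3}}{97} \approx -11.164$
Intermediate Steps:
$\frac{6 + r}{-67 + \sqrt{0 + 27}} \left(-88 + 118\right) = \frac{6 + 17}{-67 + \sqrt{0 + 27}} \left(-88 + 118\right) = \frac{23}{-67 + \sqrt{27}} \cdot 30 = \frac{23}{-67 + 3 \sqrt{3}} \cdot 30 = \frac{690}{-67 + 3 \sqrt{3}}$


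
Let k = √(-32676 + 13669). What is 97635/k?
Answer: -97635*I*√19007/19007 ≈ -708.19*I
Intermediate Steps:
k = I*√19007 (k = √(-19007) = I*√19007 ≈ 137.87*I)
97635/k = 97635/((I*√19007)) = 97635*(-I*√19007/19007) = -97635*I*√19007/19007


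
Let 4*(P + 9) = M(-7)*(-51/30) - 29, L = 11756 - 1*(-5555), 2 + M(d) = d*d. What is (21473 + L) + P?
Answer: 1549911/40 ≈ 38748.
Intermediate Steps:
M(d) = -2 + d² (M(d) = -2 + d*d = -2 + d²)
L = 17311 (L = 11756 + 5555 = 17311)
P = -1449/40 (P = -9 + ((-2 + (-7)²)*(-51/30) - 29)/4 = -9 + ((-2 + 49)*(-51*1/30) - 29)/4 = -9 + (47*(-17/10) - 29)/4 = -9 + (-799/10 - 29)/4 = -9 + (¼)*(-1089/10) = -9 - 1089/40 = -1449/40 ≈ -36.225)
(21473 + L) + P = (21473 + 17311) - 1449/40 = 38784 - 1449/40 = 1549911/40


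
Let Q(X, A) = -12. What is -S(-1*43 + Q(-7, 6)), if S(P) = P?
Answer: 55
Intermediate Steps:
-S(-1*43 + Q(-7, 6)) = -(-1*43 - 12) = -(-43 - 12) = -1*(-55) = 55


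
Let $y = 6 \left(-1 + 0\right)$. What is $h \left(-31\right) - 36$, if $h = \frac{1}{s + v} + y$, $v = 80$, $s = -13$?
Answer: $\frac{10019}{67} \approx 149.54$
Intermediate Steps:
$y = -6$ ($y = 6 \left(-1\right) = -6$)
$h = - \frac{401}{67}$ ($h = \frac{1}{-13 + 80} - 6 = \frac{1}{67} - 6 = - \frac{401}{67} \approx -5.9851$)
$h \left(-31\right) - 36 = \left(- \frac{401}{67}\right) \left(-31\right) - 36 = \frac{12431}{67} - 36 = \frac{10019}{67}$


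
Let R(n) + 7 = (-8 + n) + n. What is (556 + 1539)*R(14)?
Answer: 27235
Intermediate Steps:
R(n) = -15 + 2*n (R(n) = -7 + ((-8 + n) + n) = -7 + (-8 + 2*n) = -15 + 2*n)
(556 + 1539)*R(14) = (556 + 1539)*(-15 + 2*14) = 2095*(-15 + 28) = 2095*13 = 27235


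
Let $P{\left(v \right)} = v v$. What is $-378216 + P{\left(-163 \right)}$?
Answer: $-351647$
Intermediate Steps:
$P{\left(v \right)} = v^{2}$
$-378216 + P{\left(-163 \right)} = -378216 + \left(-163\right)^{2} = -378216 + 26569 = -351647$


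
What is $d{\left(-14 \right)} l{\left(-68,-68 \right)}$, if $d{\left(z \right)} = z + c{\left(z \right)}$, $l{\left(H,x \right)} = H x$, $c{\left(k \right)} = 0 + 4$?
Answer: $-46240$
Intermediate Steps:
$c{\left(k \right)} = 4$
$d{\left(z \right)} = 4 + z$ ($d{\left(z \right)} = z + 4 = 4 + z$)
$d{\left(-14 \right)} l{\left(-68,-68 \right)} = \left(4 - 14\right) \left(\left(-68\right) \left(-68\right)\right) = \left(-10\right) 4624 = -46240$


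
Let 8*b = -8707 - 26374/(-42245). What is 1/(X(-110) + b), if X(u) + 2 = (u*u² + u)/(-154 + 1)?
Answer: 3041640/23146175951 ≈ 0.00013141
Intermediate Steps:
X(u) = -2 - u/153 - u³/153 (X(u) = -2 + (u*u² + u)/(-154 + 1) = -2 + (u³ + u)/(-153) = -2 + (u + u³)*(-1/153) = -2 + (-u/153 - u³/153) = -2 - u/153 - u³/153)
b = -367800841/337960 (b = (-8707 - 26374/(-42245))/8 = (-8707 - 26374*(-1)/42245)/8 = (-8707 - 1*(-26374/42245))/8 = (-8707 + 26374/42245)/8 = (⅛)*(-367800841/42245) = -367800841/337960 ≈ -1088.3)
1/(X(-110) + b) = 1/((-2 - 1/153*(-110) - 1/153*(-110)³) - 367800841/337960) = 1/((-2 + 110/153 - 1/153*(-1331000)) - 367800841/337960) = 1/((-2 + 110/153 + 1331000/153) - 367800841/337960) = 1/(1330804/153 - 367800841/337960) = 1/(23146175951/3041640) = 3041640/23146175951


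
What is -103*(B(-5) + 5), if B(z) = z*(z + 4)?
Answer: -1030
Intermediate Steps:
B(z) = z*(4 + z)
-103*(B(-5) + 5) = -103*(-5*(4 - 5) + 5) = -103*(-5*(-1) + 5) = -103*(5 + 5) = -103*10 = -1030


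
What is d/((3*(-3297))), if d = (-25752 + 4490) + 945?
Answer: 20317/9891 ≈ 2.0541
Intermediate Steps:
d = -20317 (d = -21262 + 945 = -20317)
d/((3*(-3297))) = -20317/(3*(-3297)) = -20317/(-9891) = -20317*(-1/9891) = 20317/9891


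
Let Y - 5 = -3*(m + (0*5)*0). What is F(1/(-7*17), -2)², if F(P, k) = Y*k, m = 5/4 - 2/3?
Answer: 169/4 ≈ 42.250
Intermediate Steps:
m = 7/12 (m = 5*(¼) - 2*⅓ = 5/4 - ⅔ = 7/12 ≈ 0.58333)
Y = 13/4 (Y = 5 - 3*(7/12 + (0*5)*0) = 5 - 3*(7/12 + 0*0) = 5 - 3*(7/12 + 0) = 5 - 3*7/12 = 5 - 7/4 = 13/4 ≈ 3.2500)
F(P, k) = 13*k/4
F(1/(-7*17), -2)² = ((13/4)*(-2))² = (-13/2)² = 169/4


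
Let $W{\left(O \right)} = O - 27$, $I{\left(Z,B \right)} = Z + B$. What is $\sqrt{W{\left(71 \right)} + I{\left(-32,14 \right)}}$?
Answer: $\sqrt{26} \approx 5.099$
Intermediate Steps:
$I{\left(Z,B \right)} = B + Z$
$W{\left(O \right)} = -27 + O$ ($W{\left(O \right)} = O - 27 = -27 + O$)
$\sqrt{W{\left(71 \right)} + I{\left(-32,14 \right)}} = \sqrt{\left(-27 + 71\right) + \left(14 - 32\right)} = \sqrt{44 - 18} = \sqrt{26}$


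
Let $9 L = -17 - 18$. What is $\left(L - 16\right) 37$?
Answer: $- \frac{6623}{9} \approx -735.89$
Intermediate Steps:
$L = - \frac{35}{9}$ ($L = \frac{-17 - 18}{9} = \frac{1}{9} \left(-35\right) = - \frac{35}{9} \approx -3.8889$)
$\left(L - 16\right) 37 = \left(- \frac{35}{9} - 16\right) 37 = \left(- \frac{179}{9}\right) 37 = - \frac{6623}{9}$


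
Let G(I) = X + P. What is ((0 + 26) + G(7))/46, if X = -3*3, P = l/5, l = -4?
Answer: 81/230 ≈ 0.35217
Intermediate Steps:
P = -⅘ (P = -4/5 = -4*⅕ = -⅘ ≈ -0.80000)
X = -9
G(I) = -49/5 (G(I) = -9 - ⅘ = -49/5)
((0 + 26) + G(7))/46 = ((0 + 26) - 49/5)/46 = (26 - 49/5)/46 = (1/46)*(81/5) = 81/230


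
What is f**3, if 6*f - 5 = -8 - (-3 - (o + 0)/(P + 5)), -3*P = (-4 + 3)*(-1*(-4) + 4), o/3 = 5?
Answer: 3375/97336 ≈ 0.034674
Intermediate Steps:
o = 15 (o = 3*5 = 15)
P = 8/3 (P = -(-4 + 3)*(-1*(-4) + 4)/3 = -(-1)*(4 + 4)/3 = -(-1)*8/3 = -1/3*(-8) = 8/3 ≈ 2.6667)
f = 15/46 (f = 5/6 + (-8 - (-3 - (15 + 0)/(8/3 + 5)))/6 = 5/6 + (-8 - (-3 - 15/23/3))/6 = 5/6 + (-8 - (-3 - 15*3/23))/6 = 5/6 + (-8 - (-3 - 1*45/23))/6 = 5/6 + (-8 - (-3 - 45/23))/6 = 5/6 + (-8 - 1*(-114/23))/6 = 5/6 + (-8 + 114/23)/6 = 5/6 + (1/6)*(-70/23) = 5/6 - 35/69 = 15/46 ≈ 0.32609)
f**3 = (15/46)**3 = 3375/97336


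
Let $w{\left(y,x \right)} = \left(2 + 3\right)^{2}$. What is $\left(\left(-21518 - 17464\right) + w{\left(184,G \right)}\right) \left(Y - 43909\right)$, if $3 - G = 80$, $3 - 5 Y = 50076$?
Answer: $\frac{10503508426}{5} \approx 2.1007 \cdot 10^{9}$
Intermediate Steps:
$Y = - \frac{50073}{5}$ ($Y = \frac{3}{5} - \frac{50076}{5} = - \frac{50073}{5} \approx -10015.0$)
$G = -77$ ($G = 3 - 80 = -77$)
$w{\left(y,x \right)} = 25$ ($w{\left(y,x \right)} = 5^{2} = 25$)
$\left(\left(-21518 - 17464\right) + w{\left(184,G \right)}\right) \left(Y - 43909\right) = \left(\left(-21518 - 17464\right) + 25\right) \left(- \frac{50073}{5} - 43909\right) = \left(-38982 + 25\right) \left(- \frac{269618}{5}\right) = \left(-38957\right) \left(- \frac{269618}{5}\right) = \frac{10503508426}{5}$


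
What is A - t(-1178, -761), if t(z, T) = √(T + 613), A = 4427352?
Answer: 4427352 - 2*I*√37 ≈ 4.4274e+6 - 12.166*I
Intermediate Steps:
t(z, T) = √(613 + T)
A - t(-1178, -761) = 4427352 - √(613 - 761) = 4427352 - √(-148) = 4427352 - 2*I*√37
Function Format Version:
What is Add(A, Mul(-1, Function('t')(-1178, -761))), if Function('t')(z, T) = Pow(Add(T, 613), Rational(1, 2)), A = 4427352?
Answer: Add(4427352, Mul(-2, I, Pow(37, Rational(1, 2)))) ≈ Add(4.4274e+6, Mul(-12.166, I))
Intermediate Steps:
Function('t')(z, T) = Pow(Add(613, T), Rational(1, 2))
Add(A, Mul(-1, Function('t')(-1178, -761))) = Add(4427352, Mul(-1, Pow(Add(613, -761), Rational(1, 2)))) = Add(4427352, Mul(-1, Pow(-148, Rational(1, 2)))) = Add(4427352, Mul(-1, Mul(2, I, Pow(37, Rational(1, 2))))) = Add(4427352, Mul(-2, I, Pow(37, Rational(1, 2))))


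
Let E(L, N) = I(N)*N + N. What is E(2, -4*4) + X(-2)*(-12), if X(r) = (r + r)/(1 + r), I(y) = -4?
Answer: 0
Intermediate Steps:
E(L, N) = -3*N (E(L, N) = -4*N + N = -3*N)
X(r) = 2*r/(1 + r) (X(r) = (2*r)/(1 + r) = 2*r/(1 + r))
E(2, -4*4) + X(-2)*(-12) = -(-12)*4 + (2*(-2)/(1 - 2))*(-12) = -3*(-16) + (2*(-2)/(-1))*(-12) = 48 + (2*(-2)*(-1))*(-12) = 48 + 4*(-12) = 48 - 48 = 0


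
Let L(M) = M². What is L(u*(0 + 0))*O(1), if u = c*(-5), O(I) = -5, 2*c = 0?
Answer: 0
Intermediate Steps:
c = 0 (c = (½)*0 = 0)
u = 0 (u = 0*(-5) = 0)
L(u*(0 + 0))*O(1) = (0*(0 + 0))²*(-5) = (0*0)²*(-5) = 0²*(-5) = 0*(-5) = 0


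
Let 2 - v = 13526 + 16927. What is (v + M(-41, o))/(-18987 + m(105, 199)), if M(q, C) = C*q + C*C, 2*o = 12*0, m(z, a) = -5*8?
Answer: 30451/19027 ≈ 1.6004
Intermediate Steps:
m(z, a) = -40
v = -30451 (v = 2 - (13526 + 16927) = 2 - 1*30453 = 2 - 30453 = -30451)
o = 0 (o = (12*0)/2 = (1/2)*0 = 0)
M(q, C) = C**2 + C*q (M(q, C) = C*q + C**2 = C**2 + C*q)
(v + M(-41, o))/(-18987 + m(105, 199)) = (-30451 + 0*(0 - 41))/(-18987 - 40) = (-30451 + 0*(-41))/(-19027) = (-30451 + 0)*(-1/19027) = -30451*(-1/19027) = 30451/19027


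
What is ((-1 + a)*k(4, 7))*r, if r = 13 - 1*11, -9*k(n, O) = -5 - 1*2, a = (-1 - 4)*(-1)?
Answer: 56/9 ≈ 6.2222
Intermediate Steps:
a = 5 (a = -5*(-1) = 5)
k(n, O) = 7/9 (k(n, O) = -(-5 - 1*2)/9 = -(-5 - 2)/9 = -⅑*(-7) = 7/9)
r = 2 (r = 13 - 11 = 2)
((-1 + a)*k(4, 7))*r = ((-1 + 5)*(7/9))*2 = (4*(7/9))*2 = (28/9)*2 = 56/9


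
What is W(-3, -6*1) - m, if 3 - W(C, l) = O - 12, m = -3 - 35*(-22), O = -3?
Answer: -749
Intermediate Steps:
m = 767 (m = -3 + 770 = 767)
W(C, l) = 18 (W(C, l) = 3 - (-3 - 12) = 3 - 1*(-15) = 3 + 15 = 18)
W(-3, -6*1) - m = 18 - 1*767 = 18 - 767 = -749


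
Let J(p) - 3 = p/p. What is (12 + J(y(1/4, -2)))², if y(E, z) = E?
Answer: 256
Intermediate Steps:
J(p) = 4 (J(p) = 3 + p/p = 3 + 1 = 4)
(12 + J(y(1/4, -2)))² = (12 + 4)² = 16² = 256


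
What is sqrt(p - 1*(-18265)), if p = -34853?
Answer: 2*I*sqrt(4147) ≈ 128.79*I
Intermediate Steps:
sqrt(p - 1*(-18265)) = sqrt(-34853 - 1*(-18265)) = sqrt(-34853 + 18265) = sqrt(-16588) = 2*I*sqrt(4147)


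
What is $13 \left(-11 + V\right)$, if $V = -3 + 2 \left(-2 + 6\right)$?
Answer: $-78$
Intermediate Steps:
$V = 5$ ($V = -3 + 2 \cdot 4 = -3 + 8 = 5$)
$13 \left(-11 + V\right) = 13 \left(-11 + 5\right) = 13 \left(-6\right) = -78$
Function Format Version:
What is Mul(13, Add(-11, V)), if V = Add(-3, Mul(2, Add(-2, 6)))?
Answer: -78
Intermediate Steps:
V = 5 (V = Add(-3, Mul(2, 4)) = Add(-3, 8) = 5)
Mul(13, Add(-11, V)) = Mul(13, Add(-11, 5)) = Mul(13, -6) = -78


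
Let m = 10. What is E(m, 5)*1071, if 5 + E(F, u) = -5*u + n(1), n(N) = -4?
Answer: -36414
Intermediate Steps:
E(F, u) = -9 - 5*u (E(F, u) = -5 + (-5*u - 4) = -5 + (-4 - 5*u) = -9 - 5*u)
E(m, 5)*1071 = (-9 - 5*5)*1071 = (-9 - 25)*1071 = -34*1071 = -36414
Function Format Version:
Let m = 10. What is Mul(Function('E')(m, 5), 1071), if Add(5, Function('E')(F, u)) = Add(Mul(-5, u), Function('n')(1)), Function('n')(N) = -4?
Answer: -36414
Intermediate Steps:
Function('E')(F, u) = Add(-9, Mul(-5, u)) (Function('E')(F, u) = Add(-5, Add(Mul(-5, u), -4)) = Add(-5, Add(-4, Mul(-5, u))) = Add(-9, Mul(-5, u)))
Mul(Function('E')(m, 5), 1071) = Mul(Add(-9, Mul(-5, 5)), 1071) = Mul(Add(-9, -25), 1071) = Mul(-34, 1071) = -36414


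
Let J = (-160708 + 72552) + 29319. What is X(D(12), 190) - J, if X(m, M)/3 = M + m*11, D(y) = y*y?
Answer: 64159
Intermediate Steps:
D(y) = y²
X(m, M) = 3*M + 33*m (X(m, M) = 3*(M + m*11) = 3*(M + 11*m) = 3*M + 33*m)
J = -58837 (J = -88156 + 29319 = -58837)
X(D(12), 190) - J = (3*190 + 33*12²) - 1*(-58837) = (570 + 33*144) + 58837 = (570 + 4752) + 58837 = 5322 + 58837 = 64159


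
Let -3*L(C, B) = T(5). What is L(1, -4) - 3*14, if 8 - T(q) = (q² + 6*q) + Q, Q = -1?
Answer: -80/3 ≈ -26.667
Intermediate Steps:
T(q) = 9 - q² - 6*q (T(q) = 8 - ((q² + 6*q) - 1) = 8 - (-1 + q² + 6*q) = 8 + (1 - q² - 6*q) = 9 - q² - 6*q)
L(C, B) = 46/3 (L(C, B) = -(9 - 1*5² - 6*5)/3 = -(9 - 1*25 - 30)/3 = -(9 - 25 - 30)/3 = -⅓*(-46) = 46/3)
L(1, -4) - 3*14 = 46/3 - 3*14 = 46/3 - 42 = -80/3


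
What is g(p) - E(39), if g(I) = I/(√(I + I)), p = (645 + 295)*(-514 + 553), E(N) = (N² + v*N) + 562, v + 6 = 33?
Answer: -3136 + √18330 ≈ -3000.6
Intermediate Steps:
v = 27 (v = -6 + 33 = 27)
E(N) = 562 + N² + 27*N (E(N) = (N² + 27*N) + 562 = 562 + N² + 27*N)
p = 36660 (p = 940*39 = 36660)
g(I) = √2*√I/2 (g(I) = I/(√(2*I)) = I/((√2*√I)) = I*(√2/(2*√I)) = √2*√I/2)
g(p) - E(39) = √2*√36660/2 - (562 + 39² + 27*39) = √2*(2*√9165)/2 - (562 + 1521 + 1053) = √18330 - 1*3136 = √18330 - 3136 = -3136 + √18330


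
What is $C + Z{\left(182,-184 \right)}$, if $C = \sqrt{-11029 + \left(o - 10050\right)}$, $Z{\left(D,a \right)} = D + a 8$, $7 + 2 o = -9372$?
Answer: $-1290 + \frac{i \sqrt{103074}}{2} \approx -1290.0 + 160.53 i$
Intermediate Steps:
$o = - \frac{9379}{2}$ ($o = - \frac{7}{2} + \frac{1}{2} \left(-9372\right) = - \frac{7}{2} - 4686 = - \frac{9379}{2} \approx -4689.5$)
$Z{\left(D,a \right)} = D + 8 a$
$C = \frac{i \sqrt{103074}}{2}$ ($C = \sqrt{-11029 - \frac{29479}{2}} = \sqrt{- \frac{51537}{2}} = \frac{i \sqrt{103074}}{2} \approx 160.53 i$)
$C + Z{\left(182,-184 \right)} = \frac{i \sqrt{103074}}{2} + \left(182 + 8 \left(-184\right)\right) = \frac{i \sqrt{103074}}{2} + \left(182 - 1472\right) = \frac{i \sqrt{103074}}{2} - 1290 = -1290 + \frac{i \sqrt{103074}}{2}$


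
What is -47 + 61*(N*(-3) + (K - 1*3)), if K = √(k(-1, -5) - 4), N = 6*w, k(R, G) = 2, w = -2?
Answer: 1966 + 61*I*√2 ≈ 1966.0 + 86.267*I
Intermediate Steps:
N = -12 (N = 6*(-2) = -12)
K = I*√2 (K = √(2 - 4) = √(-2) = I*√2 ≈ 1.4142*I)
-47 + 61*(N*(-3) + (K - 1*3)) = -47 + 61*(-12*(-3) + (I*√2 - 1*3)) = -47 + 61*(36 + (I*√2 - 3)) = -47 + 61*(36 + (-3 + I*√2)) = -47 + 61*(33 + I*√2) = -47 + (2013 + 61*I*√2) = 1966 + 61*I*√2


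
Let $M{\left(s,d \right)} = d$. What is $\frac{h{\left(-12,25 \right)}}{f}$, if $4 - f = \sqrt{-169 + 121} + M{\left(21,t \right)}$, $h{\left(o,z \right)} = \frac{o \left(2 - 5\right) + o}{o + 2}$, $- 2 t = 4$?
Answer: $- \frac{6}{35} - \frac{4 i \sqrt{3}}{35} \approx -0.17143 - 0.19795 i$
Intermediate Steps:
$t = -2$ ($t = \left(- \frac{1}{2}\right) 4 = -2$)
$h{\left(o,z \right)} = - \frac{2 o}{2 + o}$ ($h{\left(o,z \right)} = \frac{o \left(-3\right) + o}{2 + o} = \frac{- 3 o + o}{2 + o} = \frac{\left(-2\right) o}{2 + o} = - \frac{2 o}{2 + o}$)
$f = 6 - 4 i \sqrt{3}$ ($f = 4 - \left(\sqrt{-169 + 121} - 2\right) = 4 - \left(\sqrt{-48} - 2\right) = 4 - \left(4 i \sqrt{3} - 2\right) = 4 - \left(-2 + 4 i \sqrt{3}\right) = 4 + \left(2 - 4 i \sqrt{3}\right) = 6 - 4 i \sqrt{3} \approx 6.0 - 6.9282 i$)
$\frac{h{\left(-12,25 \right)}}{f} = \frac{\left(-2\right) \left(-12\right) \frac{1}{2 - 12}}{6 - 4 i \sqrt{3}} = \frac{\left(-2\right) \left(-12\right) \frac{1}{-10}}{6 - 4 i \sqrt{3}} = \frac{\left(-2\right) \left(-12\right) \left(- \frac{1}{10}\right)}{6 - 4 i \sqrt{3}} = - \frac{12}{5 \left(6 - 4 i \sqrt{3}\right)}$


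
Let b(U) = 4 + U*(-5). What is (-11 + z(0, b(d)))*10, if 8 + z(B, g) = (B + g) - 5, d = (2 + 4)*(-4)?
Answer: 1000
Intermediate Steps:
d = -24 (d = 6*(-4) = -24)
b(U) = 4 - 5*U
z(B, g) = -13 + B + g (z(B, g) = -8 + ((B + g) - 5) = -8 + (-5 + B + g) = -13 + B + g)
(-11 + z(0, b(d)))*10 = (-11 + (-13 + 0 + (4 - 5*(-24))))*10 = (-11 + (-13 + 0 + (4 + 120)))*10 = (-11 + (-13 + 0 + 124))*10 = (-11 + 111)*10 = 100*10 = 1000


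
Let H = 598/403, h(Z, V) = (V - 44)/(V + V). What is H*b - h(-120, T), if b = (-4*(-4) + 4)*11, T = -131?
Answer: 2646015/8122 ≈ 325.78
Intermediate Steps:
h(Z, V) = (-44 + V)/(2*V) (h(Z, V) = (-44 + V)/((2*V)) = (-44 + V)*(1/(2*V)) = (-44 + V)/(2*V))
b = 220 (b = (16 + 4)*11 = 20*11 = 220)
H = 46/31 (H = 598*(1/403) = 46/31 ≈ 1.4839)
H*b - h(-120, T) = (46/31)*220 - (-44 - 131)/(2*(-131)) = 10120/31 - (-1)*(-175)/(2*131) = 10120/31 - 1*175/262 = 10120/31 - 175/262 = 2646015/8122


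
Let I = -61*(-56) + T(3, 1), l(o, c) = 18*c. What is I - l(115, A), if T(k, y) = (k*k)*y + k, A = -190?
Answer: 6848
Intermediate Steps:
T(k, y) = k + y*k**2 (T(k, y) = k**2*y + k = y*k**2 + k = k + y*k**2)
I = 3428 (I = -61*(-56) + 3*(1 + 3*1) = 3416 + 3*(1 + 3) = 3416 + 3*4 = 3416 + 12 = 3428)
I - l(115, A) = 3428 - 18*(-190) = 3428 - 1*(-3420) = 3428 + 3420 = 6848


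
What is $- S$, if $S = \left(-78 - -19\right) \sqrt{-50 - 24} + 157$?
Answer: $-157 + 59 i \sqrt{74} \approx -157.0 + 507.54 i$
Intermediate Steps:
$S = 157 - 59 i \sqrt{74}$ ($S = \left(-78 + 19\right) \sqrt{-74} + 157 = - 59 i \sqrt{74} + 157 = 157 - 59 i \sqrt{74} \approx 157.0 - 507.54 i$)
$- S = - (157 - 59 i \sqrt{74}) = -157 + 59 i \sqrt{74}$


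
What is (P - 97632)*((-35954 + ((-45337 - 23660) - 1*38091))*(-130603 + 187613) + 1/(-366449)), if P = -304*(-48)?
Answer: 248150695162575606240/366449 ≈ 6.7718e+14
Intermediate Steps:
P = 14592
(P - 97632)*((-35954 + ((-45337 - 23660) - 1*38091))*(-130603 + 187613) + 1/(-366449)) = (14592 - 97632)*((-35954 + ((-45337 - 23660) - 1*38091))*(-130603 + 187613) + 1/(-366449)) = -83040*((-35954 + (-68997 - 38091))*57010 - 1/366449) = -83040*((-35954 - 107088)*57010 - 1/366449) = -83040*(-143042*57010 - 1/366449) = -83040*(-8154824420 - 1/366449) = -83040*(-2988327253884581/366449) = 248150695162575606240/366449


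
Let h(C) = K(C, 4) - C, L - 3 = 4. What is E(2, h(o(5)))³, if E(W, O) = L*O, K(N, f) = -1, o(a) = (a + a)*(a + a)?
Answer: -353393243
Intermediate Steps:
o(a) = 4*a² (o(a) = (2*a)*(2*a) = 4*a²)
L = 7 (L = 3 + 4 = 7)
h(C) = -1 - C
E(W, O) = 7*O
E(2, h(o(5)))³ = (7*(-1 - 4*5²))³ = (7*(-1 - 4*25))³ = (7*(-1 - 1*100))³ = (7*(-1 - 100))³ = (7*(-101))³ = (-707)³ = -353393243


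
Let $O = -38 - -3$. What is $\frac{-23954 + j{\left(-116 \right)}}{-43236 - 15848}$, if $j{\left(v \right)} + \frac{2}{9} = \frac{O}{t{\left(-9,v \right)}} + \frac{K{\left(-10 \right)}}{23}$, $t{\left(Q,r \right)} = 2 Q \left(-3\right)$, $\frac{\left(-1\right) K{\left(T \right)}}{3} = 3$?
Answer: $\frac{29752435}{73382328} \approx 0.40544$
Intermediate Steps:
$K{\left(T \right)} = -9$ ($K{\left(T \right)} = \left(-3\right) 3 = -9$)
$O = -35$ ($O = -38 + 3 = -35$)
$t{\left(Q,r \right)} = - 6 Q$
$j{\left(v \right)} = - \frac{1567}{1242}$ ($j{\left(v \right)} = - \frac{2}{9} - \left(\frac{9}{23} + \frac{35}{54}\right) = - \frac{2}{9} - \frac{1291}{1242} = - \frac{1567}{1242}$)
$\frac{-23954 + j{\left(-116 \right)}}{-43236 - 15848} = \frac{-23954 - \frac{1567}{1242}}{-43236 - 15848} = - \frac{29752435}{1242 \left(-59084\right)} = \left(- \frac{29752435}{1242}\right) \left(- \frac{1}{59084}\right) = \frac{29752435}{73382328}$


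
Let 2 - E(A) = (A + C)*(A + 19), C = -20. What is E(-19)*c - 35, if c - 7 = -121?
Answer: -263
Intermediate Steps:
c = -114 (c = 7 - 121 = -114)
E(A) = 2 - (-20 + A)*(19 + A) (E(A) = 2 - (A - 20)*(A + 19) = 2 - (-20 + A)*(19 + A))
E(-19)*c - 35 = (382 - 19 - 1*(-19)**2)*(-114) - 35 = (382 - 19 - 1*361)*(-114) - 35 = (382 - 19 - 361)*(-114) - 35 = 2*(-114) - 35 = -228 - 35 = -263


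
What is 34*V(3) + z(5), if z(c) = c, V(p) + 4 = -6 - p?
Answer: -437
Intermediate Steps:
V(p) = -10 - p (V(p) = -4 + (-6 - p) = -10 - p)
34*V(3) + z(5) = 34*(-10 - 1*3) + 5 = 34*(-10 - 3) + 5 = 34*(-13) + 5 = -442 + 5 = -437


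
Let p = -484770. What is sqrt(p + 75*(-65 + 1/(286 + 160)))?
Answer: I*sqrt(97398191370)/446 ≈ 699.75*I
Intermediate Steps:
sqrt(p + 75*(-65 + 1/(286 + 160))) = sqrt(-484770 + 75*(-65 + 1/(286 + 160))) = sqrt(-484770 + 75*(-65 + 1/446)) = sqrt(-484770 + 75*(-28989/446)) = sqrt(-484770 - 2174175/446) = sqrt(-218381595/446) = I*sqrt(97398191370)/446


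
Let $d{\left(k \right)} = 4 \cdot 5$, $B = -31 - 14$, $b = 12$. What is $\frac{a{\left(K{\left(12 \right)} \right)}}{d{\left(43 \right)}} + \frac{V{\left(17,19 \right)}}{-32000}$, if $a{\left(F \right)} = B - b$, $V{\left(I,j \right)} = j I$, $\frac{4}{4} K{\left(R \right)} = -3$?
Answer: $- \frac{91523}{32000} \approx -2.8601$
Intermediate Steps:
$K{\left(R \right)} = -3$
$B = -45$ ($B = -31 - 14 = -45$)
$d{\left(k \right)} = 20$
$V{\left(I,j \right)} = I j$
$a{\left(F \right)} = -57$ ($a{\left(F \right)} = -45 - 12 = -57$)
$\frac{a{\left(K{\left(12 \right)} \right)}}{d{\left(43 \right)}} + \frac{V{\left(17,19 \right)}}{-32000} = - \frac{57}{20} + \frac{17 \cdot 19}{-32000} = \left(-57\right) \frac{1}{20} + 323 \left(- \frac{1}{32000}\right) = - \frac{57}{20} - \frac{323}{32000} = - \frac{91523}{32000}$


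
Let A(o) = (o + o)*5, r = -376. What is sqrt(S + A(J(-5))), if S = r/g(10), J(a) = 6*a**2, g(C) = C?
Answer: 4*sqrt(2285)/5 ≈ 38.241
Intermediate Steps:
A(o) = 10*o (A(o) = (2*o)*5 = 10*o)
S = -188/5 (S = -376/10 = -376*1/10 = -188/5 ≈ -37.600)
sqrt(S + A(J(-5))) = sqrt(-188/5 + 10*(6*(-5)**2)) = sqrt(-188/5 + 10*(6*25)) = sqrt(-188/5 + 10*150) = sqrt(-188/5 + 1500) = sqrt(7312/5) = 4*sqrt(2285)/5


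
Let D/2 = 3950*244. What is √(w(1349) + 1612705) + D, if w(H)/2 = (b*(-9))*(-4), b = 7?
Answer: 1927600 + √1613209 ≈ 1.9289e+6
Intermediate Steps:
w(H) = 504 (w(H) = 2*((7*(-9))*(-4)) = 2*(-63*(-4)) = 2*252 = 504)
D = 1927600 (D = 2*(3950*244) = 2*963800 = 1927600)
√(w(1349) + 1612705) + D = √(504 + 1612705) + 1927600 = √1613209 + 1927600 = 1927600 + √1613209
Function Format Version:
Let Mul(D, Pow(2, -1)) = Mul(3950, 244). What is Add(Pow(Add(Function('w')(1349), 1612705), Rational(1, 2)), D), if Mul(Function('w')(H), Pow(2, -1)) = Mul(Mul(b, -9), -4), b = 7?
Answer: Add(1927600, Pow(1613209, Rational(1, 2))) ≈ 1.9289e+6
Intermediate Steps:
Function('w')(H) = 504 (Function('w')(H) = Mul(2, Mul(Mul(7, -9), -4)) = Mul(2, Mul(-63, -4)) = Mul(2, 252) = 504)
D = 1927600 (D = Mul(2, Mul(3950, 244)) = Mul(2, 963800) = 1927600)
Add(Pow(Add(Function('w')(1349), 1612705), Rational(1, 2)), D) = Add(Pow(Add(504, 1612705), Rational(1, 2)), 1927600) = Add(Pow(1613209, Rational(1, 2)), 1927600) = Add(1927600, Pow(1613209, Rational(1, 2)))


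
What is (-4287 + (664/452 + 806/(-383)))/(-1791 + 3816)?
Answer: -185564573/87639975 ≈ -2.1174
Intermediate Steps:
(-4287 + (664/452 + 806/(-383)))/(-1791 + 3816) = (-4287 + (664*(1/452) + 806*(-1/383)))/2025 = (-4287 + (166/113 - 806/383))*(1/2025) = (-4287 - 27500/43279)*(1/2025) = -185564573/43279*1/2025 = -185564573/87639975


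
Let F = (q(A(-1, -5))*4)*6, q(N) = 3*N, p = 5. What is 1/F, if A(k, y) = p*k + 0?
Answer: -1/360 ≈ -0.0027778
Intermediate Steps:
A(k, y) = 5*k (A(k, y) = 5*k + 0 = 5*k)
F = -360 (F = ((3*(5*(-1)))*4)*6 = ((3*(-5))*4)*6 = -15*4*6 = -60*6 = -360)
1/F = 1/(-360) = -1/360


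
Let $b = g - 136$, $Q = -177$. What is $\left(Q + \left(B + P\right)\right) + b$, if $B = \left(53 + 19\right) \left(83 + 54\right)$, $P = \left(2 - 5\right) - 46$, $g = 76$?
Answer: $9578$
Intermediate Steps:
$P = -49$ ($P = -3 - 46 = -49$)
$B = 9864$ ($B = 72 \cdot 137 = 9864$)
$b = -60$ ($b = 76 - 136 = -60$)
$\left(Q + \left(B + P\right)\right) + b = \left(-177 + \left(9864 - 49\right)\right) - 60 = \left(-177 + 9815\right) - 60 = 9638 - 60 = 9578$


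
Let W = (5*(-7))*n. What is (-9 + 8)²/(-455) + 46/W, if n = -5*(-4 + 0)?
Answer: -309/4550 ≈ -0.067912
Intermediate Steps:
n = 20 (n = -5*(-4) = 20)
W = -700 (W = (5*(-7))*20 = -35*20 = -700)
(-9 + 8)²/(-455) + 46/W = (-9 + 8)²/(-455) + 46/(-700) = (-1)²*(-1/455) + 46*(-1/700) = 1*(-1/455) - 23/350 = -1/455 - 23/350 = -309/4550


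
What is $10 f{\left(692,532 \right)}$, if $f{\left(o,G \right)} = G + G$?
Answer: $10640$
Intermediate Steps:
$f{\left(o,G \right)} = 2 G$
$10 f{\left(692,532 \right)} = 10 \cdot 2 \cdot 532 = 10 \cdot 1064 = 10640$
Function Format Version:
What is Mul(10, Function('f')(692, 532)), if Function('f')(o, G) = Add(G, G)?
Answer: 10640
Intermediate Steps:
Function('f')(o, G) = Mul(2, G)
Mul(10, Function('f')(692, 532)) = Mul(10, Mul(2, 532)) = Mul(10, 1064) = 10640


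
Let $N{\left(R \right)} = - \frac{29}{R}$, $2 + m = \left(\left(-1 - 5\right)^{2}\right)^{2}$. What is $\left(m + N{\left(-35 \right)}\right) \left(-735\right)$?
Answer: $-951699$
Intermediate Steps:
$m = 1294$ ($m = -2 + \left(\left(-1 - 5\right)^{2}\right)^{2} = -2 + \left(\left(-6\right)^{2}\right)^{2} = -2 + 36^{2} = -2 + 1296 = 1294$)
$\left(m + N{\left(-35 \right)}\right) \left(-735\right) = \left(1294 - \frac{29}{-35}\right) \left(-735\right) = \left(1294 - - \frac{29}{35}\right) \left(-735\right) = \left(1294 + \frac{29}{35}\right) \left(-735\right) = \frac{45319}{35} \left(-735\right) = -951699$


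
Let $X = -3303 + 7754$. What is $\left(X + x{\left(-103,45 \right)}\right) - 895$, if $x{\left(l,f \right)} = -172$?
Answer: $3384$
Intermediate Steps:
$X = 4451$
$\left(X + x{\left(-103,45 \right)}\right) - 895 = \left(4451 - 172\right) - 895 = 4279 - 895 = 3384$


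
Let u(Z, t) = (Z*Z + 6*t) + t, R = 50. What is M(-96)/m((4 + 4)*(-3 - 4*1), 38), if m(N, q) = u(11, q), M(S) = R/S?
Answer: -25/18576 ≈ -0.0013458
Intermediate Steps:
u(Z, t) = Z**2 + 7*t (u(Z, t) = (Z**2 + 6*t) + t = Z**2 + 7*t)
M(S) = 50/S
m(N, q) = 121 + 7*q (m(N, q) = 11**2 + 7*q = 121 + 7*q)
M(-96)/m((4 + 4)*(-3 - 4*1), 38) = (50/(-96))/(121 + 7*38) = (50*(-1/96))/(121 + 266) = -25/48/387 = -25/48*1/387 = -25/18576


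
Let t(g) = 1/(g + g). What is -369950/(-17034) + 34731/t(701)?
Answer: 414717290629/8517 ≈ 4.8693e+7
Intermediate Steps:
t(g) = 1/(2*g)
-369950/(-17034) + 34731/t(701) = -369950/(-17034) + 34731/(((1/2)/701)) = -369950*(-1/17034) + 34731/(((1/2)*(1/701))) = 184975/8517 + 34731/(1/1402) = 184975/8517 + 34731*1402 = 184975/8517 + 48692862 = 414717290629/8517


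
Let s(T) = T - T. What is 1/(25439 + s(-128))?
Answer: 1/25439 ≈ 3.9310e-5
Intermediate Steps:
s(T) = 0
1/(25439 + s(-128)) = 1/(25439 + 0) = 1/25439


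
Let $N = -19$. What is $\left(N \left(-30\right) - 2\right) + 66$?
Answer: $634$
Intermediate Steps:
$\left(N \left(-30\right) - 2\right) + 66 = \left(\left(-19\right) \left(-30\right) - 2\right) + 66 = \left(570 - 2\right) + 66 = 568 + 66 = 634$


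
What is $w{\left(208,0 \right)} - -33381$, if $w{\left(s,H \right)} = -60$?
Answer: $33321$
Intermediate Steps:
$w{\left(208,0 \right)} - -33381 = -60 - -33381 = -60 + 33381 = 33321$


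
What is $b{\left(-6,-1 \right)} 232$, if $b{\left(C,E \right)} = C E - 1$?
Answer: $1160$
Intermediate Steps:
$b{\left(C,E \right)} = -1 + C E$
$b{\left(-6,-1 \right)} 232 = \left(-1 - -6\right) 232 = \left(-1 + 6\right) 232 = 5 \cdot 232 = 1160$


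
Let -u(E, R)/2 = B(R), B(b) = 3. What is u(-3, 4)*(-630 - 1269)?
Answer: 11394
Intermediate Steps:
u(E, R) = -6 (u(E, R) = -2*3 = -6)
u(-3, 4)*(-630 - 1269) = -6*(-630 - 1269) = -6*(-1899) = 11394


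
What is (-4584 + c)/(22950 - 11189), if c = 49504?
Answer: 44920/11761 ≈ 3.8194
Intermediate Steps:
(-4584 + c)/(22950 - 11189) = (-4584 + 49504)/(22950 - 11189) = 44920/11761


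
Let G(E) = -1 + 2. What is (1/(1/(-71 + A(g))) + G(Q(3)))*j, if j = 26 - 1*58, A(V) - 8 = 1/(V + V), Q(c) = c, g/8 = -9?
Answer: 17858/9 ≈ 1984.2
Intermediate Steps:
g = -72 (g = 8*(-9) = -72)
A(V) = 8 + 1/(2*V) (A(V) = 8 + 1/(V + V) = 8 + 1/(2*V))
G(E) = 1
j = -32 (j = 26 - 58 = -32)
(1/(1/(-71 + A(g))) + G(Q(3)))*j = (1/(1/(-71 + (8 + (1/2)/(-72)))) + 1)*(-32) = (1/(1/(-71 + (8 + (1/2)*(-1/72)))) + 1)*(-32) = (1/(1/(-71 + (8 - 1/144))) + 1)*(-32) = (1/(1/(-71 + 1151/144)) + 1)*(-32) = (1/(1/(-9073/144)) + 1)*(-32) = (1/(-144/9073) + 1)*(-32) = (-9073/144 + 1)*(-32) = -8929/144*(-32) = 17858/9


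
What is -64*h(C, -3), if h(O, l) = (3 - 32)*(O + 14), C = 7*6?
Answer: 103936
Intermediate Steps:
C = 42
h(O, l) = -406 - 29*O (h(O, l) = -29*(14 + O) = -406 - 29*O)
-64*h(C, -3) = -64*(-406 - 29*42) = -64*(-406 - 1218) = -64*(-1624) = 103936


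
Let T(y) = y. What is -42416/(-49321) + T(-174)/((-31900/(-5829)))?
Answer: -839147527/27126550 ≈ -30.935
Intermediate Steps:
-42416/(-49321) + T(-174)/((-31900/(-5829))) = -42416/(-49321) - 174/((-31900/(-5829))) = -42416*(-1/49321) - 174/((-31900*(-1/5829))) = 42416/49321 - 174/1100/201 = 42416/49321 - 174*201/1100 = 42416/49321 - 17487/550 = -839147527/27126550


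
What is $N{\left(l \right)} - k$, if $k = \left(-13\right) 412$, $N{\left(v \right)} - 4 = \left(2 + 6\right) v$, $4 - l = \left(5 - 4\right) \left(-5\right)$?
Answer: $5432$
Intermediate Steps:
$l = 9$ ($l = 4 - \left(5 - 4\right) \left(-5\right) = 4 - 1 \left(-5\right) = 4 - -5 = 4 + 5 = 9$)
$N{\left(v \right)} = 4 + 8 v$ ($N{\left(v \right)} = 4 + \left(2 + 6\right) v = 4 + 8 v$)
$k = -5356$
$N{\left(l \right)} - k = \left(4 + 8 \cdot 9\right) - -5356 = \left(4 + 72\right) + 5356 = 76 + 5356 = 5432$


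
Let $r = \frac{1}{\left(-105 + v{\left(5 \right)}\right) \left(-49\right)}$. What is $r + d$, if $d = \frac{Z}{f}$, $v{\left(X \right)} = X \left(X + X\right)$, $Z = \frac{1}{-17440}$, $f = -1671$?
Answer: $\frac{5828987}{15707667360} \approx 0.00037109$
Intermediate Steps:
$Z = - \frac{1}{17440} \approx -5.7339 \cdot 10^{-5}$
$v{\left(X \right)} = 2 X^{2}$ ($v{\left(X \right)} = X 2 X = 2 X^{2}$)
$r = \frac{1}{2695}$ ($r = \frac{1}{\left(-105 + 2 \cdot 5^{2}\right) \left(-49\right)} = \frac{1}{\left(-105 + 2 \cdot 25\right) \left(-49\right)} = \frac{1}{\left(-105 + 50\right) \left(-49\right)} = \frac{1}{\left(-55\right) \left(-49\right)} = \frac{1}{2695} \approx 0.00037106$)
$d = \frac{1}{29142240}$ ($d = - \frac{1}{17440 \left(-1671\right)} = \left(- \frac{1}{17440}\right) \left(- \frac{1}{1671}\right) = \frac{1}{29142240} \approx 3.4314 \cdot 10^{-8}$)
$r + d = \frac{1}{2695} + \frac{1}{29142240} = \frac{5828987}{15707667360}$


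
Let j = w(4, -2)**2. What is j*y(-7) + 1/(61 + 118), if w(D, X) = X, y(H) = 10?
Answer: 7161/179 ≈ 40.006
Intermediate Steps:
j = 4 (j = (-2)**2 = 4)
j*y(-7) + 1/(61 + 118) = 4*10 + 1/(61 + 118) = 40 + 1/179 = 7161/179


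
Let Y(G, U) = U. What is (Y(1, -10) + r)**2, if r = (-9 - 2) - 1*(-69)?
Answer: 2304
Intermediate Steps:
r = 58 (r = -11 + 69 = 58)
(Y(1, -10) + r)**2 = (-10 + 58)**2 = 48**2 = 2304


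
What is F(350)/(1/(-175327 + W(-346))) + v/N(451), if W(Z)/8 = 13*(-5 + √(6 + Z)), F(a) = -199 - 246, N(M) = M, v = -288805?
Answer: 3208302260/41 - 92560*I*√85 ≈ 7.8251e+7 - 8.5336e+5*I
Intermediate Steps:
F(a) = -445
W(Z) = -520 + 104*√(6 + Z) (W(Z) = 8*(13*(-5 + √(6 + Z))) = 8*(-65 + 13*√(6 + Z)) = -520 + 104*√(6 + Z))
F(350)/(1/(-175327 + W(-346))) + v/N(451) = -(-78251915 + 46280*√(6 - 346)) - 288805/451 = -(-78251915 + 92560*I*√85) - 288805*1/451 = -(-78251915 + 46280*2*I*√85) - 26255/41 = -(-78251915 + 92560*I*√85) - 26255/41 = -445*(-175847 + 208*I*√85) - 26255/41 = (78251915 - 92560*I*√85) - 26255/41 = 3208302260/41 - 92560*I*√85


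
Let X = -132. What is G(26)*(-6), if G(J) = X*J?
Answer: 20592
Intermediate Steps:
G(J) = -132*J
G(26)*(-6) = -132*26*(-6) = -3432*(-6) = 20592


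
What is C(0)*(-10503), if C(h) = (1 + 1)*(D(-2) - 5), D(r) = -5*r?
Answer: -105030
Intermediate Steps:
C(h) = 10 (C(h) = (1 + 1)*(-5*(-2) - 5) = 2*(10 - 5) = 2*5 = 10)
C(0)*(-10503) = 10*(-10503) = -105030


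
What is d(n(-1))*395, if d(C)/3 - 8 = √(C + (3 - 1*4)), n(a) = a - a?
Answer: 9480 + 1185*I ≈ 9480.0 + 1185.0*I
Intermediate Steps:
n(a) = 0
d(C) = 24 + 3*√(-1 + C) (d(C) = 24 + 3*√(C + (3 - 1*4)) = 24 + 3*√(C + (3 - 4)) = 24 + 3*√(C - 1) = 24 + 3*√(-1 + C))
d(n(-1))*395 = (24 + 3*√(-1 + 0))*395 = (24 + 3*√(-1))*395 = (24 + 3*I)*395 = 9480 + 1185*I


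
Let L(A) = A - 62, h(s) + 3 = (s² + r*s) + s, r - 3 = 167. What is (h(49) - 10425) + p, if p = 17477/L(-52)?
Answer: 22651/114 ≈ 198.69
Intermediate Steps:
r = 170 (r = 3 + 167 = 170)
h(s) = -3 + s² + 171*s (h(s) = -3 + ((s² + 170*s) + s) = -3 + (s² + 171*s) = -3 + s² + 171*s)
L(A) = -62 + A
p = -17477/114 (p = 17477/(-62 - 52) = 17477/(-114) = 17477*(-1/114) = -17477/114 ≈ -153.31)
(h(49) - 10425) + p = ((-3 + 49² + 171*49) - 10425) - 17477/114 = ((-3 + 2401 + 8379) - 10425) - 17477/114 = (10777 - 10425) - 17477/114 = 352 - 17477/114 = 22651/114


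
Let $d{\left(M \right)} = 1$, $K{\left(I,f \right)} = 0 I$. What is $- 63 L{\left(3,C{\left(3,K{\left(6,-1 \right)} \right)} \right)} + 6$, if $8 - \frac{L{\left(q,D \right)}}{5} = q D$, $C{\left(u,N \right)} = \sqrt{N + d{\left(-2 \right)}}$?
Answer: $-1569$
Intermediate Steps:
$K{\left(I,f \right)} = 0$
$C{\left(u,N \right)} = \sqrt{1 + N}$ ($C{\left(u,N \right)} = \sqrt{N + 1} = \sqrt{1 + N}$)
$L{\left(q,D \right)} = 40 - 5 D q$ ($L{\left(q,D \right)} = 40 - 5 q D = 40 - 5 D q$)
$- 63 L{\left(3,C{\left(3,K{\left(6,-1 \right)} \right)} \right)} + 6 = - 63 \left(40 - 5 \sqrt{1 + 0} \cdot 3\right) + 6 = - 63 \left(40 - 5 \sqrt{1} \cdot 3\right) + 6 = - 63 \left(40 - 5 \cdot 3\right) + 6 = - 63 \left(40 - 15\right) + 6 = \left(-63\right) 25 + 6 = -1575 + 6 = -1569$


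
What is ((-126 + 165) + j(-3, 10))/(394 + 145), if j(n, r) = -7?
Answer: 32/539 ≈ 0.059369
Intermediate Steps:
((-126 + 165) + j(-3, 10))/(394 + 145) = ((-126 + 165) - 7)/(394 + 145) = (39 - 7)/539 = 32*(1/539) = 32/539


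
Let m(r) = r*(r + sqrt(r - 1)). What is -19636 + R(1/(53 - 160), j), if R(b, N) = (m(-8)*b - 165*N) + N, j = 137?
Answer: -4505192/107 + 24*I/107 ≈ -42105.0 + 0.2243*I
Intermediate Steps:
m(r) = r*(r + sqrt(-1 + r))
R(b, N) = -164*N + b*(64 - 24*I) (R(b, N) = ((-8*(-8 + sqrt(-1 - 8)))*b - 165*N) + N = ((-8*(-8 + sqrt(-9)))*b - 165*N) + N = ((-8*(-8 + 3*I))*b - 165*N) + N = ((64 - 24*I)*b - 165*N) + N = (b*(64 - 24*I) - 165*N) + N = (-165*N + b*(64 - 24*I)) + N = -164*N + b*(64 - 24*I))
-19636 + R(1/(53 - 160), j) = -19636 + (-164*137 + (64 - 24*I)/(53 - 160)) = -19636 + (-22468 + (64 - 24*I)/(-107)) = -19636 + (-22468 - (64 - 24*I)/107) = -19636 + (-22468 + (-64/107 + 24*I/107)) = -19636 + (-2404140/107 + 24*I/107) = -4505192/107 + 24*I/107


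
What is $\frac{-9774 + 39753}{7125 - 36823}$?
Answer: $- \frac{29979}{29698} \approx -1.0095$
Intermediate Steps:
$\frac{-9774 + 39753}{7125 - 36823} = \frac{29979}{-29698} = 29979 \left(- \frac{1}{29698}\right) = - \frac{29979}{29698}$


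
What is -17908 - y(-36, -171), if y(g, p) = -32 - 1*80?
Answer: -17796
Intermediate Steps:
y(g, p) = -112 (y(g, p) = -32 - 80 = -112)
-17908 - y(-36, -171) = -17908 - 1*(-112) = -17908 + 112 = -17796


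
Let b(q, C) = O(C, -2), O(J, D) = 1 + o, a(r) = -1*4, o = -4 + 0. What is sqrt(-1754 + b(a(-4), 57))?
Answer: I*sqrt(1757) ≈ 41.917*I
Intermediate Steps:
o = -4
a(r) = -4
O(J, D) = -3 (O(J, D) = 1 - 4 = -3)
b(q, C) = -3
sqrt(-1754 + b(a(-4), 57)) = sqrt(-1754 - 3) = sqrt(-1757) = I*sqrt(1757)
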